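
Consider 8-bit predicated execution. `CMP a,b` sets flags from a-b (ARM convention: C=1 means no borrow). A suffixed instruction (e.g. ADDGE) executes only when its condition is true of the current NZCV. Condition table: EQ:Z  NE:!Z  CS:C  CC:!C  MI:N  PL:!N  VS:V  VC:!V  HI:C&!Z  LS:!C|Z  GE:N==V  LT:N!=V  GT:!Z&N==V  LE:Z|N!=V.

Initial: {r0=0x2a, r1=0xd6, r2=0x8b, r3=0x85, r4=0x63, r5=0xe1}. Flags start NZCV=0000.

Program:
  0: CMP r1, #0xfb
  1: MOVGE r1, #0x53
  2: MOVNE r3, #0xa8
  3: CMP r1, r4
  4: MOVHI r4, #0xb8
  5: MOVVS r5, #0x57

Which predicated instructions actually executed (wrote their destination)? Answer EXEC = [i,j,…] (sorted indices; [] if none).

[0] flags=1000 → (cmp)
[1] flags=1000 GE?F → skip
[2] flags=1000 NE?T → r3=0xa8
[3] flags=0011 → (cmp)
[4] flags=0011 HI?T → r4=0xb8
[5] flags=0011 VS?T → r5=0x57

EXEC = [2,4,5]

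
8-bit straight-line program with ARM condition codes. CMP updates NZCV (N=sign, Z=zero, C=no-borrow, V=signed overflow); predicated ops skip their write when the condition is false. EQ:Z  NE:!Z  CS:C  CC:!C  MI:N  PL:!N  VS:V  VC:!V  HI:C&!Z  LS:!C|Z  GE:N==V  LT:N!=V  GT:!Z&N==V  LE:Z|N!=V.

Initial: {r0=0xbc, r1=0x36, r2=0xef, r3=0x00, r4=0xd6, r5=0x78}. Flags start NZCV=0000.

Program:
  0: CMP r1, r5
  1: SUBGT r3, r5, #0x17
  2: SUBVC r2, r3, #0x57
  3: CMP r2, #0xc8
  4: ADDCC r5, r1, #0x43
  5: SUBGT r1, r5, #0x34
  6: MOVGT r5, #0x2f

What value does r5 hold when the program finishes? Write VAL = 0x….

0: ✓ CMP  NZCV=1000
1: · SUBGT
2: ✓ SUBVC  r2←0xa9
3: ✓ CMP  NZCV=1000
4: ✓ ADDCC  r5←0x79
5: · SUBGT
6: · MOVGT

VAL = 0x79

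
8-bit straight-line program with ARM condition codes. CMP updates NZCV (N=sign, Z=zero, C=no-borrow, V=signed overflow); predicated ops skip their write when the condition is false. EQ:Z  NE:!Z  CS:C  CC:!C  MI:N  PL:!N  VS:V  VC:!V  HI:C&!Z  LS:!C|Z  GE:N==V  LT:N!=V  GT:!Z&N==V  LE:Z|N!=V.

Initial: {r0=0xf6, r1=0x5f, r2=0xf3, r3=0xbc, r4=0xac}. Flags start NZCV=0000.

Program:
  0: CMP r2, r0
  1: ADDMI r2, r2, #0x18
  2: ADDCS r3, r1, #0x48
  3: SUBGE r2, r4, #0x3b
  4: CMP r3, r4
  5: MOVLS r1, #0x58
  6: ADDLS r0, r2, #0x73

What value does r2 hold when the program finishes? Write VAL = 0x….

[0] flags=1000 → (cmp)
[1] flags=1000 MI?T → r2=0x0b
[2] flags=1000 CS?F → skip
[3] flags=1000 GE?F → skip
[4] flags=0010 → (cmp)
[5] flags=0010 LS?F → skip
[6] flags=0010 LS?F → skip

VAL = 0x0b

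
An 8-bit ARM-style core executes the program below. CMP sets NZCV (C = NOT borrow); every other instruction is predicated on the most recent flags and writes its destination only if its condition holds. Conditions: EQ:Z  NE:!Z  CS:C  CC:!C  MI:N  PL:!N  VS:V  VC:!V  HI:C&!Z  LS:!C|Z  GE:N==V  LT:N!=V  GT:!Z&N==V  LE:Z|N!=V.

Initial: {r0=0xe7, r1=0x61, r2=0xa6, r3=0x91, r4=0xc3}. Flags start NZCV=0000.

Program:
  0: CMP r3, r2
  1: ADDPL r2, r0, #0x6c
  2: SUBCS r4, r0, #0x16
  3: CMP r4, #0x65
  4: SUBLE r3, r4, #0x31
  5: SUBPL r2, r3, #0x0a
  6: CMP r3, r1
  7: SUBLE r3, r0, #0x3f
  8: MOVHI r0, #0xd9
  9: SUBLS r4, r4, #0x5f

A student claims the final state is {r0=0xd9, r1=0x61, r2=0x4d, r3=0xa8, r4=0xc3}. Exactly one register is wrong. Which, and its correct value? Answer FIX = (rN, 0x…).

FIX = (r2, 0x88)

[0] flags=1000 → (cmp)
[1] flags=1000 PL?F → skip
[2] flags=1000 CS?F → skip
[3] flags=0011 → (cmp)
[4] flags=0011 LE?T → r3=0x92
[5] flags=0011 PL?T → r2=0x88
[6] flags=0011 → (cmp)
[7] flags=0011 LE?T → r3=0xa8
[8] flags=0011 HI?T → r0=0xd9
[9] flags=0011 LS?F → skip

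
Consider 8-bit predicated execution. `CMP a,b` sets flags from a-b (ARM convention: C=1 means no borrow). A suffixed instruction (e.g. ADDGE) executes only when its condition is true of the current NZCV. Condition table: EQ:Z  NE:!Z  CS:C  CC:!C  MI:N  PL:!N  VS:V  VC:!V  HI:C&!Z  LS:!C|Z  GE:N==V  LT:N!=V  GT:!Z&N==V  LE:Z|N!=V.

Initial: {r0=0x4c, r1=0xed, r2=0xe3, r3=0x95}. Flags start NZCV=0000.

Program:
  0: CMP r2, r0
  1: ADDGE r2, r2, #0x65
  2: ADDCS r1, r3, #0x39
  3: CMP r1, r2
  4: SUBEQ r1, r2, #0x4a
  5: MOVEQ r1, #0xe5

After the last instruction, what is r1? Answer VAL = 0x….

VAL = 0xce

0: ✓ CMP  NZCV=1010
1: · ADDGE
2: ✓ ADDCS  r1←0xce
3: ✓ CMP  NZCV=1000
4: · SUBEQ
5: · MOVEQ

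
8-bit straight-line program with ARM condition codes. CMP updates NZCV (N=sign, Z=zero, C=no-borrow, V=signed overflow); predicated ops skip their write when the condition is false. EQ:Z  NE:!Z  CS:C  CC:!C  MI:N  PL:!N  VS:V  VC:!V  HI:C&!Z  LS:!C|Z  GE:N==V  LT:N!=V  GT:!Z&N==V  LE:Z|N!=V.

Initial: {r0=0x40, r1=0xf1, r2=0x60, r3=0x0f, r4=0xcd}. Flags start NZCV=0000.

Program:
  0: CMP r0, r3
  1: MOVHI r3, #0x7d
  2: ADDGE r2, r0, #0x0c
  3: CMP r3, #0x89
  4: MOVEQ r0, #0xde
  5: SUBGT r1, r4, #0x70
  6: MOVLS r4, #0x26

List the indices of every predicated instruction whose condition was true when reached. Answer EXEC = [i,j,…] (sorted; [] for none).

[0] flags=0010 → (cmp)
[1] flags=0010 HI?T → r3=0x7d
[2] flags=0010 GE?T → r2=0x4c
[3] flags=1001 → (cmp)
[4] flags=1001 EQ?F → skip
[5] flags=1001 GT?T → r1=0x5d
[6] flags=1001 LS?T → r4=0x26

EXEC = [1,2,5,6]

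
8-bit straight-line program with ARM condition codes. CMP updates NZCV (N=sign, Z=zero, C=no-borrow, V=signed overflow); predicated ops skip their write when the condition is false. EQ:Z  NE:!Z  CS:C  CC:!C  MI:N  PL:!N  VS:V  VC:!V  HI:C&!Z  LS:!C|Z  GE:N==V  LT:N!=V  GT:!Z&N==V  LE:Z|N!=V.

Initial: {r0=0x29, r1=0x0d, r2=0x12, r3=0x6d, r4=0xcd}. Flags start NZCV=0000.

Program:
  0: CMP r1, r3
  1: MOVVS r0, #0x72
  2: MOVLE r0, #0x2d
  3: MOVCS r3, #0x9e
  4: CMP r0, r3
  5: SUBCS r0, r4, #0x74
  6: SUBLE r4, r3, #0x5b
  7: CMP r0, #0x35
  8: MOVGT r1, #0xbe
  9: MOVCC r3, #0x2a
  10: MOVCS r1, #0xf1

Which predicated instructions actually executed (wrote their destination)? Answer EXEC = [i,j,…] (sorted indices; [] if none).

0: ✓ CMP  NZCV=1000
1: · MOVVS
2: ✓ MOVLE  r0←0x2d
3: · MOVCS
4: ✓ CMP  NZCV=1000
5: · SUBCS
6: ✓ SUBLE  r4←0x12
7: ✓ CMP  NZCV=1000
8: · MOVGT
9: ✓ MOVCC  r3←0x2a
10: · MOVCS

EXEC = [2,6,9]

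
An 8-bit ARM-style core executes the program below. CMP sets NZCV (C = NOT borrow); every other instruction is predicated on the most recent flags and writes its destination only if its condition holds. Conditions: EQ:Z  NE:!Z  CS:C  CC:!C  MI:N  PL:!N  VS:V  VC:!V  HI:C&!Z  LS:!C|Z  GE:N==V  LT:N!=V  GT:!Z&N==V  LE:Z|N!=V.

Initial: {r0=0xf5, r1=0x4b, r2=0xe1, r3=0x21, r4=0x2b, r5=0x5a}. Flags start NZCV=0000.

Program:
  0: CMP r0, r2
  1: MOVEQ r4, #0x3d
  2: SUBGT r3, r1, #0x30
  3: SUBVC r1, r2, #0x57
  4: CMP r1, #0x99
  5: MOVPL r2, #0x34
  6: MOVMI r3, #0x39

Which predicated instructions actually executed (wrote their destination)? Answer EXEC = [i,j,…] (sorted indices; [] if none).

EXEC = [2,3,6]

[0] flags=0010 → (cmp)
[1] flags=0010 EQ?F → skip
[2] flags=0010 GT?T → r3=0x1b
[3] flags=0010 VC?T → r1=0x8a
[4] flags=1000 → (cmp)
[5] flags=1000 PL?F → skip
[6] flags=1000 MI?T → r3=0x39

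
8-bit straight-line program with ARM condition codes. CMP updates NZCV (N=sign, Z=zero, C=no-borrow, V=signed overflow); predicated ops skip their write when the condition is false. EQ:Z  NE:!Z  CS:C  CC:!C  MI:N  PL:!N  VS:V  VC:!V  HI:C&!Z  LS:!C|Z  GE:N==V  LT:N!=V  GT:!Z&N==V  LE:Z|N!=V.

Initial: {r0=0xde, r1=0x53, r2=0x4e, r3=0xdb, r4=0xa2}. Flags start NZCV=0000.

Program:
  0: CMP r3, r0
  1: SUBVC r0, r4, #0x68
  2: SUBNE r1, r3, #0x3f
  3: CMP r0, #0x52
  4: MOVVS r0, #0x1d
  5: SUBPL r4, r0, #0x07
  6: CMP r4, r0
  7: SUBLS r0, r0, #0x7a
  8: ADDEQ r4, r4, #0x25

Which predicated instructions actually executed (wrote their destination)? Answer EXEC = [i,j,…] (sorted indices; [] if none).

EXEC = [1,2]

0: ✓ CMP  NZCV=1000
1: ✓ SUBVC  r0←0x3a
2: ✓ SUBNE  r1←0x9c
3: ✓ CMP  NZCV=1000
4: · MOVVS
5: · SUBPL
6: ✓ CMP  NZCV=0011
7: · SUBLS
8: · ADDEQ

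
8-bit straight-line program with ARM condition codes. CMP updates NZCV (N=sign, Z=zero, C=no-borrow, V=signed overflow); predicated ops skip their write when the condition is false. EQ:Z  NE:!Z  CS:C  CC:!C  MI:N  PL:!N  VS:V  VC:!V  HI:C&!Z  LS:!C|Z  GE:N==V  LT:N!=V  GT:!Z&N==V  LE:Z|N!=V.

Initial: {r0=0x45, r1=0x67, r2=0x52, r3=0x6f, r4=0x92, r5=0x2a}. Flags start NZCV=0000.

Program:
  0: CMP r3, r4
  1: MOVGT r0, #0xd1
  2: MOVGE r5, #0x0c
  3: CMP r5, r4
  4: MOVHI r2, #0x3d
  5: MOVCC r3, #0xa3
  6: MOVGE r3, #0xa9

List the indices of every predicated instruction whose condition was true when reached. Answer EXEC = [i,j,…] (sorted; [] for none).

[0] flags=1001 → (cmp)
[1] flags=1001 GT?T → r0=0xd1
[2] flags=1001 GE?T → r5=0x0c
[3] flags=0000 → (cmp)
[4] flags=0000 HI?F → skip
[5] flags=0000 CC?T → r3=0xa3
[6] flags=0000 GE?T → r3=0xa9

EXEC = [1,2,5,6]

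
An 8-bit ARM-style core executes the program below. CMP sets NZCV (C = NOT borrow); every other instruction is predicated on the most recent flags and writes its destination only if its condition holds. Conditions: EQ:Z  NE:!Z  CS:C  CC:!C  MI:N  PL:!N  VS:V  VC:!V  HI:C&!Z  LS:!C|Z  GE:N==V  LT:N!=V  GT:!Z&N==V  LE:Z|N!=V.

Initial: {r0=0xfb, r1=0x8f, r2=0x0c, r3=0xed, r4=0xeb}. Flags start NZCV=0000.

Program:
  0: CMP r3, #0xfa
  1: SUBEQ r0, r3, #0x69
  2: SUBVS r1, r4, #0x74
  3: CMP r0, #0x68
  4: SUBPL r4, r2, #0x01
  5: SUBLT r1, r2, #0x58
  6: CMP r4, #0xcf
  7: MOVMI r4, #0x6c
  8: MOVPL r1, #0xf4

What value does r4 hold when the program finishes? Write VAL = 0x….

VAL = 0xeb

0: ✓ CMP  NZCV=1000
1: · SUBEQ
2: · SUBVS
3: ✓ CMP  NZCV=1010
4: · SUBPL
5: ✓ SUBLT  r1←0xb4
6: ✓ CMP  NZCV=0010
7: · MOVMI
8: ✓ MOVPL  r1←0xf4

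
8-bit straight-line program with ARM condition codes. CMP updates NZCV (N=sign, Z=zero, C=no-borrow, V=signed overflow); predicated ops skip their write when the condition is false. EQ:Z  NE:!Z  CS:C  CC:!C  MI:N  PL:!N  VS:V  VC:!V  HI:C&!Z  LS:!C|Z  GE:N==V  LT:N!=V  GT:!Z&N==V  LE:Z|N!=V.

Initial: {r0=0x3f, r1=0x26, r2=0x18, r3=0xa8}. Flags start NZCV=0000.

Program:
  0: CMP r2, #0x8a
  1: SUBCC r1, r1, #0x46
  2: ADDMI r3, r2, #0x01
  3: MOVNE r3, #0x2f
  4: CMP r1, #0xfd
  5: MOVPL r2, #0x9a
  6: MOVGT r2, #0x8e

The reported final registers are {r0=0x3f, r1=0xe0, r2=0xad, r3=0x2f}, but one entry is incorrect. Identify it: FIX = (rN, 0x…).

FIX = (r2, 0x18)

0: ✓ CMP  NZCV=1001
1: ✓ SUBCC  r1←0xe0
2: ✓ ADDMI  r3←0x19
3: ✓ MOVNE  r3←0x2f
4: ✓ CMP  NZCV=1000
5: · MOVPL
6: · MOVGT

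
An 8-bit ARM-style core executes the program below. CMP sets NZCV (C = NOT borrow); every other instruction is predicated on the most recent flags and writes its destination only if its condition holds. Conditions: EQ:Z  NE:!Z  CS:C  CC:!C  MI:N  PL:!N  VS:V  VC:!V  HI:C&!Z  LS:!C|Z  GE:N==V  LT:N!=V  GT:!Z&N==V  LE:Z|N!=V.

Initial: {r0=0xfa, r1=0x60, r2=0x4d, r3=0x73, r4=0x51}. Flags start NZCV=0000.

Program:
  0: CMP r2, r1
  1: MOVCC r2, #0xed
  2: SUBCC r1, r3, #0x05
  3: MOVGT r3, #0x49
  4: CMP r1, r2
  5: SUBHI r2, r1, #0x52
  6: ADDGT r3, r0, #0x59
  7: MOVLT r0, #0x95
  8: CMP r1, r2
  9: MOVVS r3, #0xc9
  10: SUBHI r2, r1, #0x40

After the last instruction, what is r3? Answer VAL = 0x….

[0] flags=1000 → (cmp)
[1] flags=1000 CC?T → r2=0xed
[2] flags=1000 CC?T → r1=0x6e
[3] flags=1000 GT?F → skip
[4] flags=1001 → (cmp)
[5] flags=1001 HI?F → skip
[6] flags=1001 GT?T → r3=0x53
[7] flags=1001 LT?F → skip
[8] flags=1001 → (cmp)
[9] flags=1001 VS?T → r3=0xc9
[10] flags=1001 HI?F → skip

VAL = 0xc9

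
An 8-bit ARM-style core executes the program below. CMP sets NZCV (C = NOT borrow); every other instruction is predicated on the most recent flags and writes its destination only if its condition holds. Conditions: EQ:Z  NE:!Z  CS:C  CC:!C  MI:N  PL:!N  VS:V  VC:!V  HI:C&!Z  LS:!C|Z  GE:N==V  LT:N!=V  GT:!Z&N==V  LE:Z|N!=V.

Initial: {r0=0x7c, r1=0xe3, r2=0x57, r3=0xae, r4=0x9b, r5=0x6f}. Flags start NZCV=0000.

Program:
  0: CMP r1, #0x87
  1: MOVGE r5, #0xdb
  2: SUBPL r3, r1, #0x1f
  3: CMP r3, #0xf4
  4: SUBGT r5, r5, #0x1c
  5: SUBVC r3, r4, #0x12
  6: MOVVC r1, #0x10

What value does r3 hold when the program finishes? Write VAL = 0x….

VAL = 0x89

[0] flags=0010 → (cmp)
[1] flags=0010 GE?T → r5=0xdb
[2] flags=0010 PL?T → r3=0xc4
[3] flags=1000 → (cmp)
[4] flags=1000 GT?F → skip
[5] flags=1000 VC?T → r3=0x89
[6] flags=1000 VC?T → r1=0x10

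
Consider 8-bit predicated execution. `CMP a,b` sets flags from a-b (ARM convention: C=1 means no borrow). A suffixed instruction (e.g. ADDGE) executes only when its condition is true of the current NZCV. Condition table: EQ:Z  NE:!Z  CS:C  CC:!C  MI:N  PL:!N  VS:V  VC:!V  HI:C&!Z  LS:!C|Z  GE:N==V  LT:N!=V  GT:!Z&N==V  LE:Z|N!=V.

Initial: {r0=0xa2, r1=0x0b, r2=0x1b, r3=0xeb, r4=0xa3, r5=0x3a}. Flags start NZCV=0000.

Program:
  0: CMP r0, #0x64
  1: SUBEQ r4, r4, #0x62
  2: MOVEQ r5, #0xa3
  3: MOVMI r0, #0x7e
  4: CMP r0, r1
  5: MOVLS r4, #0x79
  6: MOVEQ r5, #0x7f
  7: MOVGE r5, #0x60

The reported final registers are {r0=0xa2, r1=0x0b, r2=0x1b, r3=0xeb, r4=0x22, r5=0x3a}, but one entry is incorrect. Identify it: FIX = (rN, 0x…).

0: ✓ CMP  NZCV=0011
1: · SUBEQ
2: · MOVEQ
3: · MOVMI
4: ✓ CMP  NZCV=1010
5: · MOVLS
6: · MOVEQ
7: · MOVGE

FIX = (r4, 0xa3)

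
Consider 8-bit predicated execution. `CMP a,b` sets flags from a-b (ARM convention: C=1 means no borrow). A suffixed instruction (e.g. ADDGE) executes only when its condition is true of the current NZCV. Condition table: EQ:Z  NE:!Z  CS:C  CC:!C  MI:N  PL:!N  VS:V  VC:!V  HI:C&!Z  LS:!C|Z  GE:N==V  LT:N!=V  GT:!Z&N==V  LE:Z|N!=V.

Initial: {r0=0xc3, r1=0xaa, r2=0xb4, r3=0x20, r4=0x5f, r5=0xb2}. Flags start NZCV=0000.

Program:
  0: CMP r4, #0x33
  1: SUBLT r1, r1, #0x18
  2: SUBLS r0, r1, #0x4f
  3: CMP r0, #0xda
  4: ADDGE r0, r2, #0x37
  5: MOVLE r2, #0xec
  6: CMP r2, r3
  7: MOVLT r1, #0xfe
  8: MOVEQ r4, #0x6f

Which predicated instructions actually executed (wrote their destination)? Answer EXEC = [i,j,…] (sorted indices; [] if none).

EXEC = [5,7]

[0] flags=0010 → (cmp)
[1] flags=0010 LT?F → skip
[2] flags=0010 LS?F → skip
[3] flags=1000 → (cmp)
[4] flags=1000 GE?F → skip
[5] flags=1000 LE?T → r2=0xec
[6] flags=1010 → (cmp)
[7] flags=1010 LT?T → r1=0xfe
[8] flags=1010 EQ?F → skip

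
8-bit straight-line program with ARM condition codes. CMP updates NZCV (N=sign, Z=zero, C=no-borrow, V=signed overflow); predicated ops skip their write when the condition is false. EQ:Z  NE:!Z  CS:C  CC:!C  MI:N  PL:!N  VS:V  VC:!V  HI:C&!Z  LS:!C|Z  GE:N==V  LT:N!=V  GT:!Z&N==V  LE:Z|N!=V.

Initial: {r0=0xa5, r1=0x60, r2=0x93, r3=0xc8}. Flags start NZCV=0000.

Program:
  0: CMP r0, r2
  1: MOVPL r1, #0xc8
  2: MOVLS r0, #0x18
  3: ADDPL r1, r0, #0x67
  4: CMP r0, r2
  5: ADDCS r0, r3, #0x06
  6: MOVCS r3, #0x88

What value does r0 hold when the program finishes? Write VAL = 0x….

0: ✓ CMP  NZCV=0010
1: ✓ MOVPL  r1←0xc8
2: · MOVLS
3: ✓ ADDPL  r1←0x0c
4: ✓ CMP  NZCV=0010
5: ✓ ADDCS  r0←0xce
6: ✓ MOVCS  r3←0x88

VAL = 0xce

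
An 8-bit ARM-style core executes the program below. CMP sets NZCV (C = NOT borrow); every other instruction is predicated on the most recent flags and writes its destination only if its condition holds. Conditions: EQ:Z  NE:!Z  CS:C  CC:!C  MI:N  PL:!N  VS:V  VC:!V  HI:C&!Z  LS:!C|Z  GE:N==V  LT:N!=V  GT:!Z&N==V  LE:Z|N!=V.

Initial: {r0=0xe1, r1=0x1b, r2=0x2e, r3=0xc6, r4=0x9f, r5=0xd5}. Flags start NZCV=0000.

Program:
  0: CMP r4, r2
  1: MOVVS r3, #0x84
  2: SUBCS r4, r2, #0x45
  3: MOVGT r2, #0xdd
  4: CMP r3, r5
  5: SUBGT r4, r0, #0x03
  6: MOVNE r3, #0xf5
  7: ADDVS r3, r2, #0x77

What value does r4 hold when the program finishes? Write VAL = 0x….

VAL = 0xe9

0: ✓ CMP  NZCV=0011
1: ✓ MOVVS  r3←0x84
2: ✓ SUBCS  r4←0xe9
3: · MOVGT
4: ✓ CMP  NZCV=1000
5: · SUBGT
6: ✓ MOVNE  r3←0xf5
7: · ADDVS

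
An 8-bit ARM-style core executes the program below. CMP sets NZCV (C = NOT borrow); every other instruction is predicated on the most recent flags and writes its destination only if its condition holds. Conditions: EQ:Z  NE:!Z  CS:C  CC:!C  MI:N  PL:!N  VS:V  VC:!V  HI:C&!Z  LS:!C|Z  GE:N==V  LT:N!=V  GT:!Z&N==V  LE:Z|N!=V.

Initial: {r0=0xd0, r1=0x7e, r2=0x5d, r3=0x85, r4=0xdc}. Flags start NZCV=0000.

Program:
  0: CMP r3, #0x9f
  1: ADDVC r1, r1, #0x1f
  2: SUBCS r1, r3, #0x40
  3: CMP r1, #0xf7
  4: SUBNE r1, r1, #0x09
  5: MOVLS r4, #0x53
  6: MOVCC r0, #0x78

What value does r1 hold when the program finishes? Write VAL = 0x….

VAL = 0x94

0: ✓ CMP  NZCV=1000
1: ✓ ADDVC  r1←0x9d
2: · SUBCS
3: ✓ CMP  NZCV=1000
4: ✓ SUBNE  r1←0x94
5: ✓ MOVLS  r4←0x53
6: ✓ MOVCC  r0←0x78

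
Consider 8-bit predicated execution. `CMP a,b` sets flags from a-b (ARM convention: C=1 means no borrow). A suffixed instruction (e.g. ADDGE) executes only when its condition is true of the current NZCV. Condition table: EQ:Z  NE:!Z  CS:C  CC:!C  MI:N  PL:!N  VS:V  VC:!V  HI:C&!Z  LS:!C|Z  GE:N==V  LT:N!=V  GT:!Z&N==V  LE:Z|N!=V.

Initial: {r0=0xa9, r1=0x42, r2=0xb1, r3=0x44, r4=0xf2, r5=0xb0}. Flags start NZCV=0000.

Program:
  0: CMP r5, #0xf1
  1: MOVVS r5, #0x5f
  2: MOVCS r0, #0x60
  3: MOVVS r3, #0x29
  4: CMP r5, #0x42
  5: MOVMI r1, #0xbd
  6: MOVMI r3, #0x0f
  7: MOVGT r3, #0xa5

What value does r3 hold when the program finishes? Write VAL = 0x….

VAL = 0x44

0: ✓ CMP  NZCV=1000
1: · MOVVS
2: · MOVCS
3: · MOVVS
4: ✓ CMP  NZCV=0011
5: · MOVMI
6: · MOVMI
7: · MOVGT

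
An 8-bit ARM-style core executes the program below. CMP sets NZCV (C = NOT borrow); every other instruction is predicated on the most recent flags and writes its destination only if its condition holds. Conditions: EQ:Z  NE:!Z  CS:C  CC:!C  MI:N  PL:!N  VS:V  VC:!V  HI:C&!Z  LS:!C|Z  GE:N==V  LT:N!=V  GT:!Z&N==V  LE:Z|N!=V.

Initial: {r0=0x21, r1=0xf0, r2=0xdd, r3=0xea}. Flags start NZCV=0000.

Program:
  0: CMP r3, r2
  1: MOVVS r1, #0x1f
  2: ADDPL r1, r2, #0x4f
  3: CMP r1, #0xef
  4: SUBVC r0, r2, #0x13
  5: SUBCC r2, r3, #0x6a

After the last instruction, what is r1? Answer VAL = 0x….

VAL = 0x2c

0: ✓ CMP  NZCV=0010
1: · MOVVS
2: ✓ ADDPL  r1←0x2c
3: ✓ CMP  NZCV=0000
4: ✓ SUBVC  r0←0xca
5: ✓ SUBCC  r2←0x80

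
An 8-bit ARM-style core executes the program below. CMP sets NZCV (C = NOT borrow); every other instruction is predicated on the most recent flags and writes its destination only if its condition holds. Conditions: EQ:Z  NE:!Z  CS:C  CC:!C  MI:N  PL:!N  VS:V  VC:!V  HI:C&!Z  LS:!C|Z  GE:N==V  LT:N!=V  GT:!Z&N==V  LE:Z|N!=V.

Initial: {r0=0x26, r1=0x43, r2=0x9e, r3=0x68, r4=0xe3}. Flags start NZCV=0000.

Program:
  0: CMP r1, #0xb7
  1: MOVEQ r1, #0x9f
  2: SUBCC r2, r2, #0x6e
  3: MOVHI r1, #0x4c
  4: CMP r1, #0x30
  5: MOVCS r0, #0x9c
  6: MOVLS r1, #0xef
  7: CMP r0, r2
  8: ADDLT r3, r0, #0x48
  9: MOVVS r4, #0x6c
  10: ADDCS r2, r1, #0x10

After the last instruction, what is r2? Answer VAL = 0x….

VAL = 0x53

[0] flags=1001 → (cmp)
[1] flags=1001 EQ?F → skip
[2] flags=1001 CC?T → r2=0x30
[3] flags=1001 HI?F → skip
[4] flags=0010 → (cmp)
[5] flags=0010 CS?T → r0=0x9c
[6] flags=0010 LS?F → skip
[7] flags=0011 → (cmp)
[8] flags=0011 LT?T → r3=0xe4
[9] flags=0011 VS?T → r4=0x6c
[10] flags=0011 CS?T → r2=0x53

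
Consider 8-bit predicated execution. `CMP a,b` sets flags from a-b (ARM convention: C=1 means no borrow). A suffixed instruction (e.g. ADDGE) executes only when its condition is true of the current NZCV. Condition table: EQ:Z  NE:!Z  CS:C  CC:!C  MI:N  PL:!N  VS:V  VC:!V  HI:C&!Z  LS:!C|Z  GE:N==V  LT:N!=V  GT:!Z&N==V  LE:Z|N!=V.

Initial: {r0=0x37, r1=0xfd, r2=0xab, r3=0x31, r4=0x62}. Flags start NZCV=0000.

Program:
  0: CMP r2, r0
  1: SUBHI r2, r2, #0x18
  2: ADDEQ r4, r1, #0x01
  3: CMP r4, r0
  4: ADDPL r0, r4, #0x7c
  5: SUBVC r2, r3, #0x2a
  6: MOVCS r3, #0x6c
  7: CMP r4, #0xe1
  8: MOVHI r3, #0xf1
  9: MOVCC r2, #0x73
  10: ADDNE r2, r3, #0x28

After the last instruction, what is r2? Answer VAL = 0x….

VAL = 0x94

0: ✓ CMP  NZCV=0011
1: ✓ SUBHI  r2←0x93
2: · ADDEQ
3: ✓ CMP  NZCV=0010
4: ✓ ADDPL  r0←0xde
5: ✓ SUBVC  r2←0x07
6: ✓ MOVCS  r3←0x6c
7: ✓ CMP  NZCV=1001
8: · MOVHI
9: ✓ MOVCC  r2←0x73
10: ✓ ADDNE  r2←0x94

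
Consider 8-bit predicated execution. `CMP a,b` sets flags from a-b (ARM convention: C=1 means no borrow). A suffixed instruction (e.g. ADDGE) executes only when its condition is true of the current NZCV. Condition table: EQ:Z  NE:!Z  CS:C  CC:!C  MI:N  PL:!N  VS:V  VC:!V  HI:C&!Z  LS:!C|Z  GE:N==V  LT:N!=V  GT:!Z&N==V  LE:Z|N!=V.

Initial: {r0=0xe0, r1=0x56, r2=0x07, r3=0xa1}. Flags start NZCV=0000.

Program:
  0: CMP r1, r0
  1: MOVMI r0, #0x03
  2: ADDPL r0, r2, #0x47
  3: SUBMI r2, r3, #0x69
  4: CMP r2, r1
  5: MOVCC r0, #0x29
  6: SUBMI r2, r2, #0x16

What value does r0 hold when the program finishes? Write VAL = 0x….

[0] flags=0000 → (cmp)
[1] flags=0000 MI?F → skip
[2] flags=0000 PL?T → r0=0x4e
[3] flags=0000 MI?F → skip
[4] flags=1000 → (cmp)
[5] flags=1000 CC?T → r0=0x29
[6] flags=1000 MI?T → r2=0xf1

VAL = 0x29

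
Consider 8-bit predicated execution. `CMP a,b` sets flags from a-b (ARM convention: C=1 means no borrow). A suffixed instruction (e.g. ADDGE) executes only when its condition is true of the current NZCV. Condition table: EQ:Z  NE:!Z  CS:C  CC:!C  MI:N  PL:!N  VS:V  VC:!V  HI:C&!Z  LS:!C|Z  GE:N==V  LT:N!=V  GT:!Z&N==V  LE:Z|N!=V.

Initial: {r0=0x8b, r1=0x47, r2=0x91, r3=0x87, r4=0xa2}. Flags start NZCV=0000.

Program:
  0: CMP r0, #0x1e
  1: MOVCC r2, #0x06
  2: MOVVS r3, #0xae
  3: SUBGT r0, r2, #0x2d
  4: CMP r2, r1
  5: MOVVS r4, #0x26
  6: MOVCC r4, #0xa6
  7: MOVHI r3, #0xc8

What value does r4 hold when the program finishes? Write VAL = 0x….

VAL = 0x26

0: ✓ CMP  NZCV=0011
1: · MOVCC
2: ✓ MOVVS  r3←0xae
3: · SUBGT
4: ✓ CMP  NZCV=0011
5: ✓ MOVVS  r4←0x26
6: · MOVCC
7: ✓ MOVHI  r3←0xc8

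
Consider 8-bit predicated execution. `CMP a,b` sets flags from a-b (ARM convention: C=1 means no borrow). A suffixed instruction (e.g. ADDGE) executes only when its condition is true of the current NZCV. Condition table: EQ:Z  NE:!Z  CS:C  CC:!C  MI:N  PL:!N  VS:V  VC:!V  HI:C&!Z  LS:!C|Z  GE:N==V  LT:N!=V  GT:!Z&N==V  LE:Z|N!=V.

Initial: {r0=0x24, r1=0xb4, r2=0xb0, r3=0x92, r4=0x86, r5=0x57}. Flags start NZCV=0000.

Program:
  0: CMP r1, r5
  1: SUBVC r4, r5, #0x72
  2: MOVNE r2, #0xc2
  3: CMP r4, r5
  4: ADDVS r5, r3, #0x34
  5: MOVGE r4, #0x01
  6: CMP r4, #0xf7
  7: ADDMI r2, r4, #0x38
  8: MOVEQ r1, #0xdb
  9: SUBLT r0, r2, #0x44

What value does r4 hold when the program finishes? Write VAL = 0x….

[0] flags=0011 → (cmp)
[1] flags=0011 VC?F → skip
[2] flags=0011 NE?T → r2=0xc2
[3] flags=0011 → (cmp)
[4] flags=0011 VS?T → r5=0xc6
[5] flags=0011 GE?F → skip
[6] flags=1000 → (cmp)
[7] flags=1000 MI?T → r2=0xbe
[8] flags=1000 EQ?F → skip
[9] flags=1000 LT?T → r0=0x7a

VAL = 0x86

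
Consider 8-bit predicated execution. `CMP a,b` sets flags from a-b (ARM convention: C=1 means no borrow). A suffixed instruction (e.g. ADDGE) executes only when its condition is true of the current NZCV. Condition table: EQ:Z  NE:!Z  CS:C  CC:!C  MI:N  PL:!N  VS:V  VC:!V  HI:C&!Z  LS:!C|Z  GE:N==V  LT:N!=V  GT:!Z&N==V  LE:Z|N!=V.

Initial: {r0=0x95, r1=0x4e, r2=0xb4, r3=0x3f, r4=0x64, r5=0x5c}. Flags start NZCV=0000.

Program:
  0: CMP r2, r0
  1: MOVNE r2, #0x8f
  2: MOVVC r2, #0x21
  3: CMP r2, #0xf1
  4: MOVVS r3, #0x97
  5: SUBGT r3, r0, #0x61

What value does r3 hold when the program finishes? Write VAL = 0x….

VAL = 0x34

0: ✓ CMP  NZCV=0010
1: ✓ MOVNE  r2←0x8f
2: ✓ MOVVC  r2←0x21
3: ✓ CMP  NZCV=0000
4: · MOVVS
5: ✓ SUBGT  r3←0x34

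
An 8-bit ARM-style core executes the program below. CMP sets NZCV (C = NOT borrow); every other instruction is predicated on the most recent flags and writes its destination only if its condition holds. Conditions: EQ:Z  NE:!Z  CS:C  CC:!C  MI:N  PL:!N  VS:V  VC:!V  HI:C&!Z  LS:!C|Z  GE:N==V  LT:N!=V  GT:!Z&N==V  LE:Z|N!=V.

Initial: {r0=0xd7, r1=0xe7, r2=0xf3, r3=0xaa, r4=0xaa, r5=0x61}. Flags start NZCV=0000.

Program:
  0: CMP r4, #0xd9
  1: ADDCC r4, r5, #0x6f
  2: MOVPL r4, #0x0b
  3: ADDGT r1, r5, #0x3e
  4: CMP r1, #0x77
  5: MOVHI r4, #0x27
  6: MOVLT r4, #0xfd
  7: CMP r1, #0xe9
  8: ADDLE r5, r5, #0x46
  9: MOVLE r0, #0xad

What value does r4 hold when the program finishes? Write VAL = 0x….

VAL = 0xfd

0: ✓ CMP  NZCV=1000
1: ✓ ADDCC  r4←0xd0
2: · MOVPL
3: · ADDGT
4: ✓ CMP  NZCV=0011
5: ✓ MOVHI  r4←0x27
6: ✓ MOVLT  r4←0xfd
7: ✓ CMP  NZCV=1000
8: ✓ ADDLE  r5←0xa7
9: ✓ MOVLE  r0←0xad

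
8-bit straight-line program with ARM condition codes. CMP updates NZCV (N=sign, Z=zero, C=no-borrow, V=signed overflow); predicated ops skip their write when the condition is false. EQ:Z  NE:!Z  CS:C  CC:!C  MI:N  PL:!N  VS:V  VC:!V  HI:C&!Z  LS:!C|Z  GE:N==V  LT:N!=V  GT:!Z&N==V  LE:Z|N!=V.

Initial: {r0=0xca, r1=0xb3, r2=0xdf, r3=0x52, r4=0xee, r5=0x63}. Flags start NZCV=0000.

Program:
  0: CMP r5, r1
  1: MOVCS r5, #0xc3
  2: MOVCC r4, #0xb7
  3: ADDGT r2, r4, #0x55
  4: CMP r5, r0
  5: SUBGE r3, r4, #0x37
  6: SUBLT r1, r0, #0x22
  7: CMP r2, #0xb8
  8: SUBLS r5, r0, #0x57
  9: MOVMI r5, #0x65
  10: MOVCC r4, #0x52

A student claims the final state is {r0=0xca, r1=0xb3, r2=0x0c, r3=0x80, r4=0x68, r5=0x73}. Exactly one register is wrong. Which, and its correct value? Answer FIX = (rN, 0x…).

FIX = (r4, 0x52)

[0] flags=1001 → (cmp)
[1] flags=1001 CS?F → skip
[2] flags=1001 CC?T → r4=0xb7
[3] flags=1001 GT?T → r2=0x0c
[4] flags=1001 → (cmp)
[5] flags=1001 GE?T → r3=0x80
[6] flags=1001 LT?F → skip
[7] flags=0000 → (cmp)
[8] flags=0000 LS?T → r5=0x73
[9] flags=0000 MI?F → skip
[10] flags=0000 CC?T → r4=0x52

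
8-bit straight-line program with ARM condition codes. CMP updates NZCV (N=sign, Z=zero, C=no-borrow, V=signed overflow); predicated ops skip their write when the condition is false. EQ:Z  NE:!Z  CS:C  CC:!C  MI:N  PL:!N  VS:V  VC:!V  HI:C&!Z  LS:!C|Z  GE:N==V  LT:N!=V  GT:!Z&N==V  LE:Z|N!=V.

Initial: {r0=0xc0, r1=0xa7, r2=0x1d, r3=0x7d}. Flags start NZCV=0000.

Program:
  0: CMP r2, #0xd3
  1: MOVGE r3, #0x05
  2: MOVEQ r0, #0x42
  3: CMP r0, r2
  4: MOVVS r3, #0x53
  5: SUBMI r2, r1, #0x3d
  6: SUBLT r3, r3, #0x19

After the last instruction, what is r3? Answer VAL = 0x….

0: ✓ CMP  NZCV=0000
1: ✓ MOVGE  r3←0x05
2: · MOVEQ
3: ✓ CMP  NZCV=1010
4: · MOVVS
5: ✓ SUBMI  r2←0x6a
6: ✓ SUBLT  r3←0xec

VAL = 0xec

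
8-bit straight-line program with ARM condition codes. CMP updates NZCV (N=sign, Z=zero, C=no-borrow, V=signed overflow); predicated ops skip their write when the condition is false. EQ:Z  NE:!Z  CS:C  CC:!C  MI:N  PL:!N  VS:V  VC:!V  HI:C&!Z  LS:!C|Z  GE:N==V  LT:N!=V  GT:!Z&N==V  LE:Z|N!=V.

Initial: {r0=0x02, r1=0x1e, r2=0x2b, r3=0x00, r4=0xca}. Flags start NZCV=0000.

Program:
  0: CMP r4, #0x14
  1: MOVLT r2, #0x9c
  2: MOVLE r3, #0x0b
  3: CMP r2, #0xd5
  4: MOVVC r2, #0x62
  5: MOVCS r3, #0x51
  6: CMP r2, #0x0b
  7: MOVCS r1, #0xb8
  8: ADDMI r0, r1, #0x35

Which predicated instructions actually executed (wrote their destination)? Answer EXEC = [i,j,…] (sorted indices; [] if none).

EXEC = [1,2,4,7]

[0] flags=1010 → (cmp)
[1] flags=1010 LT?T → r2=0x9c
[2] flags=1010 LE?T → r3=0x0b
[3] flags=1000 → (cmp)
[4] flags=1000 VC?T → r2=0x62
[5] flags=1000 CS?F → skip
[6] flags=0010 → (cmp)
[7] flags=0010 CS?T → r1=0xb8
[8] flags=0010 MI?F → skip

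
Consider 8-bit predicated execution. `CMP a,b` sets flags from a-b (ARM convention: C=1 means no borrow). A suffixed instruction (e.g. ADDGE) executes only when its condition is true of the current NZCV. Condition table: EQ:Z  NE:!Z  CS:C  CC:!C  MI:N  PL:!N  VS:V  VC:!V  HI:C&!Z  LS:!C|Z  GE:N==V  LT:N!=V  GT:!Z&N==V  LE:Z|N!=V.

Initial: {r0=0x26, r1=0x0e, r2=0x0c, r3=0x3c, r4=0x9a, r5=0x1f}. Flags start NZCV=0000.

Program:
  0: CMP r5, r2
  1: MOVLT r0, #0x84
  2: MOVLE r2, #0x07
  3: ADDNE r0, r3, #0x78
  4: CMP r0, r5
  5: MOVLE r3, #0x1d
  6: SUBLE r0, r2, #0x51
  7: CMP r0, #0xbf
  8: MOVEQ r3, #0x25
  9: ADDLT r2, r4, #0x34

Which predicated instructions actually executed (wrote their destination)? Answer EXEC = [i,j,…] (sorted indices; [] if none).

0: ✓ CMP  NZCV=0010
1: · MOVLT
2: · MOVLE
3: ✓ ADDNE  r0←0xb4
4: ✓ CMP  NZCV=1010
5: ✓ MOVLE  r3←0x1d
6: ✓ SUBLE  r0←0xbb
7: ✓ CMP  NZCV=1000
8: · MOVEQ
9: ✓ ADDLT  r2←0xce

EXEC = [3,5,6,9]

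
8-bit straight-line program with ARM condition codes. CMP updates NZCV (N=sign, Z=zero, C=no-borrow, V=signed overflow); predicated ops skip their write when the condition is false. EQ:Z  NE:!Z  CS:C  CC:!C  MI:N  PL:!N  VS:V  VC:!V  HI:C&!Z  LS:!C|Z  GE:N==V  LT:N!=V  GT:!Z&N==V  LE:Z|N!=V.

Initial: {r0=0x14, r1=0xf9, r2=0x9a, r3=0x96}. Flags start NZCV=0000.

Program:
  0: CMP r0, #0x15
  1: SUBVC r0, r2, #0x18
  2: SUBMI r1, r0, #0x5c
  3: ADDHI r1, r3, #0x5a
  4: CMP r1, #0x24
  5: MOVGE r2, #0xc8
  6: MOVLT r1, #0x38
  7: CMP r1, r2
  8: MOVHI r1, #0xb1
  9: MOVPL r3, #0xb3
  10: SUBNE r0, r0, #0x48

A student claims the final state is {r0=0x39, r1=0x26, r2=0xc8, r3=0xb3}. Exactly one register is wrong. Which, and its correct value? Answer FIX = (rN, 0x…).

FIX = (r0, 0x3a)

0: ✓ CMP  NZCV=1000
1: ✓ SUBVC  r0←0x82
2: ✓ SUBMI  r1←0x26
3: · ADDHI
4: ✓ CMP  NZCV=0010
5: ✓ MOVGE  r2←0xc8
6: · MOVLT
7: ✓ CMP  NZCV=0000
8: · MOVHI
9: ✓ MOVPL  r3←0xb3
10: ✓ SUBNE  r0←0x3a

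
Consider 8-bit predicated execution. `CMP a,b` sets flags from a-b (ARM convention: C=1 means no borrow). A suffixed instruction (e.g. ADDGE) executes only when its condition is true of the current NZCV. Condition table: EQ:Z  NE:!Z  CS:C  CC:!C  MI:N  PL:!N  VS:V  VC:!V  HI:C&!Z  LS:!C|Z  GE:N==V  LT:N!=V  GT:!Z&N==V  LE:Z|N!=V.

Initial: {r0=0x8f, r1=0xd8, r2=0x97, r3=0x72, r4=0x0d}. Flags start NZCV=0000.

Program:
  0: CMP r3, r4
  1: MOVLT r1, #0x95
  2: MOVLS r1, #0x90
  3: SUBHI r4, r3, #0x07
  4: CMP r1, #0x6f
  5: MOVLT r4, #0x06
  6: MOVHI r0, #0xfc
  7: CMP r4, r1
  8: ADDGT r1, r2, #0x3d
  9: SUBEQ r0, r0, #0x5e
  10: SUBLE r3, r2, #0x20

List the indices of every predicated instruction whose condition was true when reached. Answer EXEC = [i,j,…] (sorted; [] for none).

EXEC = [3,5,6,8]

0: ✓ CMP  NZCV=0010
1: · MOVLT
2: · MOVLS
3: ✓ SUBHI  r4←0x6b
4: ✓ CMP  NZCV=0011
5: ✓ MOVLT  r4←0x06
6: ✓ MOVHI  r0←0xfc
7: ✓ CMP  NZCV=0000
8: ✓ ADDGT  r1←0xd4
9: · SUBEQ
10: · SUBLE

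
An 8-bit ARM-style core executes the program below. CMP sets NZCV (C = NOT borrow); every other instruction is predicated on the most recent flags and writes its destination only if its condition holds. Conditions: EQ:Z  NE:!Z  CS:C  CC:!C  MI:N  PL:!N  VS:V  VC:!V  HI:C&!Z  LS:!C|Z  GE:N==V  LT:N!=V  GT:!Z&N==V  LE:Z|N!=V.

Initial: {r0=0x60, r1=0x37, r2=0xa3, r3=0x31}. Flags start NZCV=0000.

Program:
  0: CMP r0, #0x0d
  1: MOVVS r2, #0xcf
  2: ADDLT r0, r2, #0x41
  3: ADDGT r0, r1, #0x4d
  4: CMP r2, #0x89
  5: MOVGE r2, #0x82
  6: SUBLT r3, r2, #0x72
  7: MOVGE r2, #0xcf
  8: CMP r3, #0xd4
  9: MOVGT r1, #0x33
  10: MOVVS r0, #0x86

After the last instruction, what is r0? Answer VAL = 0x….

0: ✓ CMP  NZCV=0010
1: · MOVVS
2: · ADDLT
3: ✓ ADDGT  r0←0x84
4: ✓ CMP  NZCV=0010
5: ✓ MOVGE  r2←0x82
6: · SUBLT
7: ✓ MOVGE  r2←0xcf
8: ✓ CMP  NZCV=0000
9: ✓ MOVGT  r1←0x33
10: · MOVVS

VAL = 0x84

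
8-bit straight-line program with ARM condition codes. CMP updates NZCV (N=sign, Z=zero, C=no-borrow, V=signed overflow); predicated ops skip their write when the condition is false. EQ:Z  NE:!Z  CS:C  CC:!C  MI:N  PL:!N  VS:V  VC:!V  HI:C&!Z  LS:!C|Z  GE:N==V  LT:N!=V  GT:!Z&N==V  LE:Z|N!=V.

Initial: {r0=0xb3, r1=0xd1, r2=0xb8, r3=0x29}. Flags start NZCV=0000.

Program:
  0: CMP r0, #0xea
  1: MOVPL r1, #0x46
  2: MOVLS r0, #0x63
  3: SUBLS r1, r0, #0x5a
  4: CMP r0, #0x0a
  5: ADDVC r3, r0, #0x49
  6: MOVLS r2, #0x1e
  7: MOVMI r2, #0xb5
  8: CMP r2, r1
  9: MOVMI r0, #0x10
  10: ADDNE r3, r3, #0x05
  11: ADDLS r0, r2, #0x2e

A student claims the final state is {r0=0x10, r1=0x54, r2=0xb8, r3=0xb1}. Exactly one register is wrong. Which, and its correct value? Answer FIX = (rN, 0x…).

0: ✓ CMP  NZCV=1000
1: · MOVPL
2: ✓ MOVLS  r0←0x63
3: ✓ SUBLS  r1←0x09
4: ✓ CMP  NZCV=0010
5: ✓ ADDVC  r3←0xac
6: · MOVLS
7: · MOVMI
8: ✓ CMP  NZCV=1010
9: ✓ MOVMI  r0←0x10
10: ✓ ADDNE  r3←0xb1
11: · ADDLS

FIX = (r1, 0x09)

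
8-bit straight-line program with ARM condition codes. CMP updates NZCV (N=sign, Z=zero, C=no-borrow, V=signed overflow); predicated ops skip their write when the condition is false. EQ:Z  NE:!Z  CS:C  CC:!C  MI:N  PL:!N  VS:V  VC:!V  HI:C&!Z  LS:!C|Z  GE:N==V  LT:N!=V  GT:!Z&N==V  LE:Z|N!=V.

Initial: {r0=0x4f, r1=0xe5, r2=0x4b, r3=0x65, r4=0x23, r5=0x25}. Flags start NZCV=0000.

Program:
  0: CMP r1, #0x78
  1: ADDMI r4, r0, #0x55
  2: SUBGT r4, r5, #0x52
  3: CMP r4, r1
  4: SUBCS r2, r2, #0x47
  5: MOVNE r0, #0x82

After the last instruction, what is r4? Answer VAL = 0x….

0: ✓ CMP  NZCV=0011
1: · ADDMI
2: · SUBGT
3: ✓ CMP  NZCV=0000
4: · SUBCS
5: ✓ MOVNE  r0←0x82

VAL = 0x23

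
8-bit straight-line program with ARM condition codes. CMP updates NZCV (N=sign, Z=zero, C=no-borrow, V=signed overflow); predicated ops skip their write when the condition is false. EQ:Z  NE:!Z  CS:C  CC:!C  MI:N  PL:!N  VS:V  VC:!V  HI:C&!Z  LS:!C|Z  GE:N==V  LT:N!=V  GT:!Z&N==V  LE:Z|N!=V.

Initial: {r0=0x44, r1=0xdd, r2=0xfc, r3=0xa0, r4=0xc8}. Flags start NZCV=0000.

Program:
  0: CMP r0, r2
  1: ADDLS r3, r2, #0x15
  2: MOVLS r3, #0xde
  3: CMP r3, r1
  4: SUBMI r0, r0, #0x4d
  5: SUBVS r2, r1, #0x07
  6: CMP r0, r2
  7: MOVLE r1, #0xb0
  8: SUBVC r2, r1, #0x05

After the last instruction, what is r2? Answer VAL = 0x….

[0] flags=0000 → (cmp)
[1] flags=0000 LS?T → r3=0x11
[2] flags=0000 LS?T → r3=0xde
[3] flags=0010 → (cmp)
[4] flags=0010 MI?F → skip
[5] flags=0010 VS?F → skip
[6] flags=0000 → (cmp)
[7] flags=0000 LE?F → skip
[8] flags=0000 VC?T → r2=0xd8

VAL = 0xd8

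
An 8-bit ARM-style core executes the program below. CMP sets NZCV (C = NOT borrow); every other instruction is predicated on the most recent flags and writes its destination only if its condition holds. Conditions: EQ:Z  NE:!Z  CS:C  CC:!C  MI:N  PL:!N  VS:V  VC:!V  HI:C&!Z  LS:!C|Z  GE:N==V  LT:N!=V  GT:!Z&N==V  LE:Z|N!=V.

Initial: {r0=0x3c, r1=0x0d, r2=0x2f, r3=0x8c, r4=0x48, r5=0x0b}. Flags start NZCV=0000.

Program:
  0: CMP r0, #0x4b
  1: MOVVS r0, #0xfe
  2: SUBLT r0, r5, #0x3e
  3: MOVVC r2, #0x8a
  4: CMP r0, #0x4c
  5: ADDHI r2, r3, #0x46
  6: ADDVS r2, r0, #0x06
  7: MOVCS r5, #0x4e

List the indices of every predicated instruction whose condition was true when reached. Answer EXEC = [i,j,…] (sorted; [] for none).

0: ✓ CMP  NZCV=1000
1: · MOVVS
2: ✓ SUBLT  r0←0xcd
3: ✓ MOVVC  r2←0x8a
4: ✓ CMP  NZCV=1010
5: ✓ ADDHI  r2←0xd2
6: · ADDVS
7: ✓ MOVCS  r5←0x4e

EXEC = [2,3,5,7]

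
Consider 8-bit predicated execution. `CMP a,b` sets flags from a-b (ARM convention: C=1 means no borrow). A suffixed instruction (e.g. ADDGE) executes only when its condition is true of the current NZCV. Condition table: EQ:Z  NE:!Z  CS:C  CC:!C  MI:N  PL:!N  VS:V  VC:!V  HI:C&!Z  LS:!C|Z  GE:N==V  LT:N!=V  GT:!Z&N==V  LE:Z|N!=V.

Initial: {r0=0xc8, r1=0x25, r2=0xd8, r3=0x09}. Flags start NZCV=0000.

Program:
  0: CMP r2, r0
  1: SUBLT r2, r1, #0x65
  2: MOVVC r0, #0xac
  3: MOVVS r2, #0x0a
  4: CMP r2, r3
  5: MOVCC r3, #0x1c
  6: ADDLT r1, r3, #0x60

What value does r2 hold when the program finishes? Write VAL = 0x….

VAL = 0xd8

[0] flags=0010 → (cmp)
[1] flags=0010 LT?F → skip
[2] flags=0010 VC?T → r0=0xac
[3] flags=0010 VS?F → skip
[4] flags=1010 → (cmp)
[5] flags=1010 CC?F → skip
[6] flags=1010 LT?T → r1=0x69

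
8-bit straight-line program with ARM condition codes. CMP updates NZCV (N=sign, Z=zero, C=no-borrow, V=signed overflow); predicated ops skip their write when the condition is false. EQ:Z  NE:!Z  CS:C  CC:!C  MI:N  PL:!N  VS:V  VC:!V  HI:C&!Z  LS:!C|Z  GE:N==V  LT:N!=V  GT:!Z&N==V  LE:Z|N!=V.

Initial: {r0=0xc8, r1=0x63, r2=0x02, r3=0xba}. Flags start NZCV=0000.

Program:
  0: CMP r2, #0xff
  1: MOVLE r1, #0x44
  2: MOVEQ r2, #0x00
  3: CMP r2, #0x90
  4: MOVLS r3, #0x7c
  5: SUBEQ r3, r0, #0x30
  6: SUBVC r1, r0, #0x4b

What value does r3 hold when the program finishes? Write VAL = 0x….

[0] flags=0000 → (cmp)
[1] flags=0000 LE?F → skip
[2] flags=0000 EQ?F → skip
[3] flags=0000 → (cmp)
[4] flags=0000 LS?T → r3=0x7c
[5] flags=0000 EQ?F → skip
[6] flags=0000 VC?T → r1=0x7d

VAL = 0x7c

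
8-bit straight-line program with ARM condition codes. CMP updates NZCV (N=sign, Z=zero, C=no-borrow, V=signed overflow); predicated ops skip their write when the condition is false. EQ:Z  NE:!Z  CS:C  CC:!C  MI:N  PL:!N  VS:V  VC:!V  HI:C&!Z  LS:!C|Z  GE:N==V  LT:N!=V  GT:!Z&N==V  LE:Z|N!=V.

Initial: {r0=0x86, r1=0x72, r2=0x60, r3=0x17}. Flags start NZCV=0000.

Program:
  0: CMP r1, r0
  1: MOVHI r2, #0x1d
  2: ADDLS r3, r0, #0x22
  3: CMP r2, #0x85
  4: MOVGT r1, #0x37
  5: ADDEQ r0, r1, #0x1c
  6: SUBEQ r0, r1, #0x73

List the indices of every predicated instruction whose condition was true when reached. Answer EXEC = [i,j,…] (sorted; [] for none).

EXEC = [2,4]

0: ✓ CMP  NZCV=1001
1: · MOVHI
2: ✓ ADDLS  r3←0xa8
3: ✓ CMP  NZCV=1001
4: ✓ MOVGT  r1←0x37
5: · ADDEQ
6: · SUBEQ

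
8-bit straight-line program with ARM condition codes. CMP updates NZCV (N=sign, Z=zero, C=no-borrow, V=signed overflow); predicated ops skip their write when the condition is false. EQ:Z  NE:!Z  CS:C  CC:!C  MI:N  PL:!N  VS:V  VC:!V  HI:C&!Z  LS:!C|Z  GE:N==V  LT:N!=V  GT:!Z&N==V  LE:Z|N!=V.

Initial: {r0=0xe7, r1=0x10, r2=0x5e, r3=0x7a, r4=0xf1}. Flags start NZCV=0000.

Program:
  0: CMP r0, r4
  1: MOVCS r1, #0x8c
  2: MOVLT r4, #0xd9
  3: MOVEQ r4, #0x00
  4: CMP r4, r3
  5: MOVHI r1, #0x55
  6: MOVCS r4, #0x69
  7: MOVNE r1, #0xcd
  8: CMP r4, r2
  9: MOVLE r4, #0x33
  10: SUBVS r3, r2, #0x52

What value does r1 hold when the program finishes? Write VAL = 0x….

0: ✓ CMP  NZCV=1000
1: · MOVCS
2: ✓ MOVLT  r4←0xd9
3: · MOVEQ
4: ✓ CMP  NZCV=0011
5: ✓ MOVHI  r1←0x55
6: ✓ MOVCS  r4←0x69
7: ✓ MOVNE  r1←0xcd
8: ✓ CMP  NZCV=0010
9: · MOVLE
10: · SUBVS

VAL = 0xcd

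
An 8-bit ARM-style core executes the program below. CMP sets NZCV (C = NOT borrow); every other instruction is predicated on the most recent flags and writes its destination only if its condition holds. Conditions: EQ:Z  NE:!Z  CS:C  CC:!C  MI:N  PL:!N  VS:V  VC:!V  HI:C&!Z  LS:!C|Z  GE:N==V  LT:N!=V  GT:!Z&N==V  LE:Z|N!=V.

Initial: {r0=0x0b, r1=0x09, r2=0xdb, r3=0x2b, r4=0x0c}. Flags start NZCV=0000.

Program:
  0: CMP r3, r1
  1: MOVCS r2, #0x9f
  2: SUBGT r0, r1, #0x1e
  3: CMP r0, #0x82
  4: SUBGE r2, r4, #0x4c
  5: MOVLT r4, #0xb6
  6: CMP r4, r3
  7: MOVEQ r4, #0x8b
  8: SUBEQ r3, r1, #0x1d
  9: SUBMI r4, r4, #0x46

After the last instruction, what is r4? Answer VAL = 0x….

0: ✓ CMP  NZCV=0010
1: ✓ MOVCS  r2←0x9f
2: ✓ SUBGT  r0←0xeb
3: ✓ CMP  NZCV=0010
4: ✓ SUBGE  r2←0xc0
5: · MOVLT
6: ✓ CMP  NZCV=1000
7: · MOVEQ
8: · SUBEQ
9: ✓ SUBMI  r4←0xc6

VAL = 0xc6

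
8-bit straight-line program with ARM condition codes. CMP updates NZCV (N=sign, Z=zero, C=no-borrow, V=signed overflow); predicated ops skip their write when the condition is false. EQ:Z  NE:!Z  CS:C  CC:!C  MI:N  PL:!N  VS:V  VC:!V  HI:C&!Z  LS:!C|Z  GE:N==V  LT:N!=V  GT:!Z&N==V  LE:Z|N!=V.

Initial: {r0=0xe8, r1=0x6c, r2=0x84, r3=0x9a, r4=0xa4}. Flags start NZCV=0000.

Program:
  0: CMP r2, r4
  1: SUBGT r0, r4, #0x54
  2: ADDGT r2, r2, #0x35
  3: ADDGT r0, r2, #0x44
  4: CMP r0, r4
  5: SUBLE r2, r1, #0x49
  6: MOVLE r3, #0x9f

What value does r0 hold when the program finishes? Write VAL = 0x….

[0] flags=1000 → (cmp)
[1] flags=1000 GT?F → skip
[2] flags=1000 GT?F → skip
[3] flags=1000 GT?F → skip
[4] flags=0010 → (cmp)
[5] flags=0010 LE?F → skip
[6] flags=0010 LE?F → skip

VAL = 0xe8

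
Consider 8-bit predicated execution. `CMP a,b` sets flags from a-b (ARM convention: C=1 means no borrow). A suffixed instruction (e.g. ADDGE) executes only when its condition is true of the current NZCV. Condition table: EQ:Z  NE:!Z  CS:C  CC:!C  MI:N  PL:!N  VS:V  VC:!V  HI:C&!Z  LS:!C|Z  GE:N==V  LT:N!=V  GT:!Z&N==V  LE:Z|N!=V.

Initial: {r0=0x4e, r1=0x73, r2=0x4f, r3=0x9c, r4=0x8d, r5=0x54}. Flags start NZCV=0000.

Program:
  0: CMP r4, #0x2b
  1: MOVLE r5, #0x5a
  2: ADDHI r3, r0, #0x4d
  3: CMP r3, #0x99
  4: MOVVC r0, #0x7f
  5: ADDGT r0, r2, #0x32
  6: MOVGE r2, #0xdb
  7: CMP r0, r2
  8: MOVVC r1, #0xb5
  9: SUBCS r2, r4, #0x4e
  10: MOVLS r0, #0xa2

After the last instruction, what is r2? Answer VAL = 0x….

VAL = 0xdb

0: ✓ CMP  NZCV=0011
1: ✓ MOVLE  r5←0x5a
2: ✓ ADDHI  r3←0x9b
3: ✓ CMP  NZCV=0010
4: ✓ MOVVC  r0←0x7f
5: ✓ ADDGT  r0←0x81
6: ✓ MOVGE  r2←0xdb
7: ✓ CMP  NZCV=1000
8: ✓ MOVVC  r1←0xb5
9: · SUBCS
10: ✓ MOVLS  r0←0xa2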